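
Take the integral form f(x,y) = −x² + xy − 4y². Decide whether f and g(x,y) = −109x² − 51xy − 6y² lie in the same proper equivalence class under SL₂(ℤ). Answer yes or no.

D₁ = -15, D₂ = -15
f is negative-definite; reduce −f:
−f: translate: b→1 (≡-1 mod 2), so (1,-1,4)→(1,1,4)
−f: reduced (well bottom): (1,1,4) with a≤c, −a<b≤a
flip sign back: reduced form of f is (-1,-1,-4)
g is negative-definite; reduce −g:
−g: flip: (109,51,6)→(6,-51,109)
−g: translate: b→-3 (≡-51 mod 12), so (6,-51,109)→(6,-3,1)
−g: flip: (6,-3,1)→(1,3,6)
−g: translate: b→1 (≡3 mod 2), so (1,3,6)→(1,1,4)
−g: reduced (well bottom): (1,1,4) with a≤c, −a<b≤a
flip sign back: reduced form of g is (-1,-1,-4)
reduced forms (-1, -1, -4) vs (-1, -1, -4) ⇒ equivalent

yes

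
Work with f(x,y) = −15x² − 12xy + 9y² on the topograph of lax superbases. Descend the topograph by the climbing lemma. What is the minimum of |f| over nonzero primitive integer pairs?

descent: ρ → (9,12,-15)  [lands on river]
river: ρ → (-15,18,6)
river: ρ → (6,18,-15)
river: ρ → (-15,12,9)
river: ρ → (9,24,-3)
river: ρ → (-3,24,9)
closes: descent 1, river 6
min |a| on river = 3

3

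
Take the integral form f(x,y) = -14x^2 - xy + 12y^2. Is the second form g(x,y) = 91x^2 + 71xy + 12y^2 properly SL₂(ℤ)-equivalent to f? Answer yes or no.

D₁ = 673, D₂ = 673
river cycle of f (length 58): (12, 25, -1), (-1, 25, 12), (12, 23, -3), (-3, 25, 4), (4, 23, -9), (-9, 13, 14), (14, 15, -8), (-8, 17, 12), (12, 7, -13), (-13, 19, 6), … (48 more)
river cycle of g (length 58): (12, 25, -1), (-1, 25, 12), (12, 23, -3), (-3, 25, 4), (4, 23, -9), (-9, 13, 14), (14, 15, -8), (-8, 17, 12), (12, 7, -13), (-13, 19, 6), … (48 more)
cycles coincide ⇒ equivalent

yes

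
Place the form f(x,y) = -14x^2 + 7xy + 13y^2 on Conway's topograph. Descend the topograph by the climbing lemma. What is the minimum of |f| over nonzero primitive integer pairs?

river: ρ → (13,19,-8)
river: ρ → (-8,13,19)
river: ρ → (19,25,-2)
river: ρ → (-2,27,6)
river: ρ → (6,21,-14)
river: ρ → (-14,7,13)
closes: descent 0, river 6
min |a| on river = 2

2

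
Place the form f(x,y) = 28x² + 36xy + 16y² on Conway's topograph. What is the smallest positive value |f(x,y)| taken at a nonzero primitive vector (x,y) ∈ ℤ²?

translate: b→-20 (≡36 mod 56), so (28,36,16)→(28,-20,8)
flip: (28,-20,8)→(8,20,28)
translate: b→4 (≡20 mod 16), so (8,20,28)→(8,4,16)
reduced (well bottom): (8,4,16) with a≤c, −a<b≤a
well minimum = a = 8

8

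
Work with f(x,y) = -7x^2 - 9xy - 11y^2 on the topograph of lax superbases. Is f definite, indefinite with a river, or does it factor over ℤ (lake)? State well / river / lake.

D = b²−4ac = (-9)² − 4·(-7)·(-11) = -227
D < 0 ⇒ definite ⇒ every region one sign ⇒ single well

well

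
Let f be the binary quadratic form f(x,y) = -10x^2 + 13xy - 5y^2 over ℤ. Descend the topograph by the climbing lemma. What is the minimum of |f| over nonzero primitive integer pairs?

translate: b→7 (≡-13 mod 20), so (10,-13,5)→(10,7,2)
flip: (10,7,2)→(2,-7,10)
translate: b→1 (≡-7 mod 4), so (2,-7,10)→(2,1,4)
reduced (well bottom): (2,1,4) with a≤c, −a<b≤a
well minimum |f| = |-2| = 2 (negative-definite)

2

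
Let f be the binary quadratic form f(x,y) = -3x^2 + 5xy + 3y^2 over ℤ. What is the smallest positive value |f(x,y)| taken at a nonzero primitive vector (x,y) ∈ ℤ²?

river: ρ → (3,7,-1)
river: ρ → (-1,7,3)
river: ρ → (3,5,-3)
river: ρ → (-3,7,1)
river: ρ → (1,7,-3)
river: ρ → (-3,5,3)
closes: descent 0, river 6
min |a| on river = 1

1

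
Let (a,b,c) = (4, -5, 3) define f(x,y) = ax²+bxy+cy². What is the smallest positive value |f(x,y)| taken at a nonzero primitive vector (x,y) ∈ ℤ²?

translate: b→3 (≡-5 mod 8), so (4,-5,3)→(4,3,2)
flip: (4,3,2)→(2,-3,4)
translate: b→1 (≡-3 mod 4), so (2,-3,4)→(2,1,3)
reduced (well bottom): (2,1,3) with a≤c, −a<b≤a
well minimum = a = 2

2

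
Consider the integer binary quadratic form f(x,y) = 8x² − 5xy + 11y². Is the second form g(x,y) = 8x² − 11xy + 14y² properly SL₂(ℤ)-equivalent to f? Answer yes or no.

D₁ = -327, D₂ = -327
f: reduced (well bottom): (8,-5,11) with a≤c, −a<b≤a
g: translate: b→5 (≡-11 mod 16), so (8,-11,14)→(8,5,11)
g: reduced (well bottom): (8,5,11) with a≤c, −a<b≤a
reduced forms (8, -5, 11) vs (8, 5, 11) ⇒ inequivalent

no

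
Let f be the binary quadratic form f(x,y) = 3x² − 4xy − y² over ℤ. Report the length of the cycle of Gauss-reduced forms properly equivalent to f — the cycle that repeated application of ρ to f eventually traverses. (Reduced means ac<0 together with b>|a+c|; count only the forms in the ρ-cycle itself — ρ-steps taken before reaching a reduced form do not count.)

D = 28, ⌊√D⌋ = 5
descent: ρ → (-1,4,3)  [lands on river]
river: ρ → (3,2,-2)
river: ρ → (-2,2,3)
river: ρ → (3,4,-1)
ρ-cycle length = 4 (tail of 1 descent step not counted)

4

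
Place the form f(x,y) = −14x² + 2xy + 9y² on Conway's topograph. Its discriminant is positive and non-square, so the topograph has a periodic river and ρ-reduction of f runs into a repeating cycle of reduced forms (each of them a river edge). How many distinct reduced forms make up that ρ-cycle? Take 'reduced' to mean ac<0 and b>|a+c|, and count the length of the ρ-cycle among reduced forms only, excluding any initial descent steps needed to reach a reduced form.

D = 508, ⌊√D⌋ = 22
descent: ρ → (9,16,-7)  [lands on river]
river: ρ → (-7,12,13)
river: ρ → (13,14,-6)
river: ρ → (-6,22,1)
river: ρ → (1,22,-6)
river: ρ → (-6,14,13)
river: ρ → (13,12,-7)
river: ρ → (-7,16,9)
river: ρ → (9,20,-3)
river: ρ → (-3,22,2)
river: ρ → (2,22,-3)
river: ρ → (-3,20,9)
ρ-cycle length = 12 (tail of 1 descent step not counted)

12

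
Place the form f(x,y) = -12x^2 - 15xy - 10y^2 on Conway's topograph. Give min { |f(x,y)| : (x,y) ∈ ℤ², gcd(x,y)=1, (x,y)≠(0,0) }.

translate: b→-9 (≡15 mod 24), so (12,15,10)→(12,-9,7)
flip: (12,-9,7)→(7,9,12)
translate: b→-5 (≡9 mod 14), so (7,9,12)→(7,-5,10)
reduced (well bottom): (7,-5,10) with a≤c, −a<b≤a
well minimum |f| = |-7| = 7 (negative-definite)

7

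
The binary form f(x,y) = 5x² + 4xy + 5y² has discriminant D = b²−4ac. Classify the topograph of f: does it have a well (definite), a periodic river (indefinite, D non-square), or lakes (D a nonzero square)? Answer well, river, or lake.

D = b²−4ac = 4² − 4·5·5 = -84
D < 0 ⇒ definite ⇒ every region one sign ⇒ single well

well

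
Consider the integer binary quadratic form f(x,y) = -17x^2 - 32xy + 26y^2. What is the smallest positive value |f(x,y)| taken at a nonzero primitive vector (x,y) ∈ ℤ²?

descent: ρ → (26,32,-17)  [lands on river]
river: ρ → (-17,36,22)
river: ρ → (22,52,-1)
river: ρ → (-1,52,22)
river: ρ → (22,36,-17)
river: ρ → (-17,32,26)
river: ρ → (26,20,-23)
river: ρ → (-23,26,23)
river: ρ → (23,20,-26)
river: ρ → (-26,32,17)
river: ρ → (17,36,-22)
river: ρ → (-22,52,1)
river: ρ → (1,52,-22)
river: ρ → (-22,36,17)
river: ρ → (17,32,-26)
river: ρ → (-26,20,23)
river: ρ → (23,26,-23)
river: ρ → (-23,20,26)
closes: descent 1, river 18
min |a| on river = 1

1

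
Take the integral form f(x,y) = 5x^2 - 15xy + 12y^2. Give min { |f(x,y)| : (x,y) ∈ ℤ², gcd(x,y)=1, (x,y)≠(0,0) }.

translate: b→5 (≡-15 mod 10), so (5,-15,12)→(5,5,2)
flip: (5,5,2)→(2,-5,5)
translate: b→-1 (≡-5 mod 4), so (2,-5,5)→(2,-1,2)
flip: (2,-1,2)→(2,1,2)
reduced (well bottom): (2,1,2) with a≤c, −a<b≤a
well minimum = a = 2

2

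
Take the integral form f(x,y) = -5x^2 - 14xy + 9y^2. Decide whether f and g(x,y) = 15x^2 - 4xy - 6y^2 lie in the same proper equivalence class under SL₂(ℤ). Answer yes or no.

D₁ = 376, D₂ = 376
river cycle of f (length 16): (9, 14, -5), (-5, 16, 6), (6, 8, -13), (-13, 18, 1), (1, 18, -13), (-13, 8, 6), (6, 16, -5), (-5, 14, 9), (9, 4, -10), (-10, 16, 3), … (6 more)
river cycle of g (length 16): (-6, 16, 5), (5, 14, -9), (-9, 4, 10), (10, 16, -3), (-3, 14, 15), (15, 16, -2), (-2, 16, 15), (15, 14, -3), (-3, 16, 10), (10, 4, -9), … (6 more)
cycles differ ⇒ inequivalent

no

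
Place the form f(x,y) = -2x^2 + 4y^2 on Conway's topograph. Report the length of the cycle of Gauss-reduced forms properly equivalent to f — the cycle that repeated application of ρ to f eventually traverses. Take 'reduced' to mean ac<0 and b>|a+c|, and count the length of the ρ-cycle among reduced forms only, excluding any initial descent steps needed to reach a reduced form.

D = 32, ⌊√D⌋ = 5
descent: ρ → (4,0,-2)
descent: ρ → (-2,4,2)  [lands on river]
river: ρ → (2,4,-2)
ρ-cycle length = 2 (tail of 2 descent steps not counted)

2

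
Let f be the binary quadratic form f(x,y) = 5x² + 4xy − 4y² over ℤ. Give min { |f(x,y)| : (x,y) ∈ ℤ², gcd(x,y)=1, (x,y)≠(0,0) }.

river: ρ → (-4,4,5)
river: ρ → (5,6,-3)
river: ρ → (-3,6,5)
river: ρ → (5,4,-4)
closes: descent 0, river 4
min |a| on river = 3

3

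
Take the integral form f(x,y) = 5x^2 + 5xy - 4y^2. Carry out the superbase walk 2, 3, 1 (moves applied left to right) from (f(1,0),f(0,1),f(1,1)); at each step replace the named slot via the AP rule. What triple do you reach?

start (5,-4,6) = (f(1,0),f(0,1),f(1,1))
replace slot 2: 2·(5+6) − (-4) = 26 → (5,26,6)
replace slot 3: 2·(5+26) − 6 = 56 → (5,26,56)
replace slot 1: 2·(26+56) − 5 = 159 → (159,26,56)

159,26,56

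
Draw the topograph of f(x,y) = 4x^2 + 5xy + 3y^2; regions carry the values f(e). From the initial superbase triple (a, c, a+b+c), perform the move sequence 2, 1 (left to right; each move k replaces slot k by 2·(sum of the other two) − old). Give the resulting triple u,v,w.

start (4,3,12) = (f(1,0),f(0,1),f(1,1))
replace slot 2: 2·(4+12) − 3 = 29 → (4,29,12)
replace slot 1: 2·(29+12) − 4 = 78 → (78,29,12)

78,29,12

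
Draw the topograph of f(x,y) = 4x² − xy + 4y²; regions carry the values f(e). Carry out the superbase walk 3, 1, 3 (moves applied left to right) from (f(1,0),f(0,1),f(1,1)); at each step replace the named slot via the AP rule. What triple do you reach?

start (4,4,7) = (f(1,0),f(0,1),f(1,1))
replace slot 3: 2·(4+4) − 7 = 9 → (4,4,9)
replace slot 1: 2·(4+9) − 4 = 22 → (22,4,9)
replace slot 3: 2·(22+4) − 9 = 43 → (22,4,43)

22,4,43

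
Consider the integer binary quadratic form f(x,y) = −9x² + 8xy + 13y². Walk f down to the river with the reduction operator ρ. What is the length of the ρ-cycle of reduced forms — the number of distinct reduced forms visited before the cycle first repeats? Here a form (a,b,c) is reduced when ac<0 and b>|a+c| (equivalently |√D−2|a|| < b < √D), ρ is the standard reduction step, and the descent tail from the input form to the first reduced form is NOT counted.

D = 532, ⌊√D⌋ = 23
river: ρ → (13,18,-4)
river: ρ → (-4,22,3)
river: ρ → (3,20,-11)
river: ρ → (-11,2,12)
river: ρ → (12,22,-1)
river: ρ → (-1,22,12)
river: ρ → (12,2,-11)
river: ρ → (-11,20,3)
river: ρ → (3,22,-4)
river: ρ → (-4,18,13)
river: ρ → (13,8,-9)
river: ρ → (-9,10,12)
river: ρ → (12,14,-7)
river: ρ → (-7,14,12)
river: ρ → (12,10,-9)
river: ρ → (-9,8,13)
ρ-cycle length = 16 (tail of 0 descent steps not counted)

16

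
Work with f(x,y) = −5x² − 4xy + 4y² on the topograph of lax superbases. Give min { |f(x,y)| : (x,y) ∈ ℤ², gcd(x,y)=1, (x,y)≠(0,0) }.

descent: ρ → (4,4,-5)  [lands on river]
river: ρ → (-5,6,3)
river: ρ → (3,6,-5)
river: ρ → (-5,4,4)
closes: descent 1, river 4
min |a| on river = 3

3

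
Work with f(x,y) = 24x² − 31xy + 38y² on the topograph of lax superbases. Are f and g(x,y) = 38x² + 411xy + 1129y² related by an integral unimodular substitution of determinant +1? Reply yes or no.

D₁ = -2687, D₂ = -2687
f: translate: b→17 (≡-31 mod 48), so (24,-31,38)→(24,17,31)
f: reduced (well bottom): (24,17,31) with a≤c, −a<b≤a
g: translate: b→31 (≡411 mod 76), so (38,411,1129)→(38,31,24)
g: flip: (38,31,24)→(24,-31,38)
g: translate: b→17 (≡-31 mod 48), so (24,-31,38)→(24,17,31)
g: reduced (well bottom): (24,17,31) with a≤c, −a<b≤a
reduced forms (24, 17, 31) vs (24, 17, 31) ⇒ equivalent

yes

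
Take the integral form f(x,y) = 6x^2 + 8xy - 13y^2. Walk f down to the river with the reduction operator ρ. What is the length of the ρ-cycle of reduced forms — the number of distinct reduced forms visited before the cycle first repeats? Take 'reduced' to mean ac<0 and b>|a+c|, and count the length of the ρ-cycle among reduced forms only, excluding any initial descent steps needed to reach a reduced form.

D = 376, ⌊√D⌋ = 19
river: ρ → (-13,18,1)
river: ρ → (1,18,-13)
river: ρ → (-13,8,6)
river: ρ → (6,16,-5)
river: ρ → (-5,14,9)
river: ρ → (9,4,-10)
river: ρ → (-10,16,3)
river: ρ → (3,14,-15)
river: ρ → (-15,16,2)
river: ρ → (2,16,-15)
river: ρ → (-15,14,3)
river: ρ → (3,16,-10)
river: ρ → (-10,4,9)
river: ρ → (9,14,-5)
river: ρ → (-5,16,6)
river: ρ → (6,8,-13)
ρ-cycle length = 16 (tail of 0 descent steps not counted)

16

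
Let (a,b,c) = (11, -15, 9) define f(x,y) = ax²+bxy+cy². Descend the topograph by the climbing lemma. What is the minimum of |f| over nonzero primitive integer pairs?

translate: b→7 (≡-15 mod 22), so (11,-15,9)→(11,7,5)
flip: (11,7,5)→(5,-7,11)
translate: b→3 (≡-7 mod 10), so (5,-7,11)→(5,3,9)
reduced (well bottom): (5,3,9) with a≤c, −a<b≤a
well minimum = a = 5

5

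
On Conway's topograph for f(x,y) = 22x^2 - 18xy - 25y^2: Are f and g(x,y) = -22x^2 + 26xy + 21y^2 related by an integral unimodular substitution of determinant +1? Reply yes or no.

D₁ = 2524, D₂ = 2524
river cycle of f (length 48): (-25, 18, 22), (22, 26, -21), (-21, 16, 27), (27, 38, -10), (-10, 42, 19), (19, 34, -18), (-18, 38, 15), (15, 22, -34), (-34, 46, 3), (3, 50, -2), … (38 more)
river cycle of g (length 48): (21, 16, -27), (-27, 38, 10), (10, 42, -19), (-19, 34, 18), (18, 38, -15), (-15, 22, 34), (34, 46, -3), (-3, 50, 2), (2, 50, -3), (-3, 46, 34), … (38 more)
cycles differ ⇒ inequivalent

no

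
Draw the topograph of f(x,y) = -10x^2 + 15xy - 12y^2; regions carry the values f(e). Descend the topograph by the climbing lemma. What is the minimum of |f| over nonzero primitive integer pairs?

translate: b→5 (≡-15 mod 20), so (10,-15,12)→(10,5,7)
flip: (10,5,7)→(7,-5,10)
reduced (well bottom): (7,-5,10) with a≤c, −a<b≤a
well minimum |f| = |-7| = 7 (negative-definite)

7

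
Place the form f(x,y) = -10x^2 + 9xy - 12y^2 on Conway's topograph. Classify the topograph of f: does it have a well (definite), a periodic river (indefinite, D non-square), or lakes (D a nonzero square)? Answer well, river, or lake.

D = b²−4ac = 9² − 4·(-10)·(-12) = -399
D < 0 ⇒ definite ⇒ every region one sign ⇒ single well

well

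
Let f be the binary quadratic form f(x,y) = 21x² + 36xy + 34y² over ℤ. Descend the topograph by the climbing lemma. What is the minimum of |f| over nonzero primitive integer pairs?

translate: b→-6 (≡36 mod 42), so (21,36,34)→(21,-6,19)
flip: (21,-6,19)→(19,6,21)
reduced (well bottom): (19,6,21) with a≤c, −a<b≤a
well minimum = a = 19

19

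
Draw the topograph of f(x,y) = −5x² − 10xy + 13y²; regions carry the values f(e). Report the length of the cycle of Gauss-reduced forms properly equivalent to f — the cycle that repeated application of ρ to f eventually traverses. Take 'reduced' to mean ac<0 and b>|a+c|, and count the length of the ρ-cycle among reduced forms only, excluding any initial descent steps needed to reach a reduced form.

D = 360, ⌊√D⌋ = 18
descent: ρ → (13,10,-5)  [lands on river]
river: ρ → (-5,10,13)
river: ρ → (13,16,-2)
river: ρ → (-2,16,13)
ρ-cycle length = 4 (tail of 1 descent step not counted)

4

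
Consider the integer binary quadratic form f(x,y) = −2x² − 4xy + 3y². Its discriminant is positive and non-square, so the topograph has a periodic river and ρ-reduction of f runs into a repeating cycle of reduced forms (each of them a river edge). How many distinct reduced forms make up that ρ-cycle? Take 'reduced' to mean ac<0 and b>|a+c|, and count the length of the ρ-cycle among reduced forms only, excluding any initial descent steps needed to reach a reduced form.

D = 40, ⌊√D⌋ = 6
descent: ρ → (3,4,-2)  [lands on river]
river: ρ → (-2,4,3)
river: ρ → (3,2,-3)
river: ρ → (-3,4,2)
river: ρ → (2,4,-3)
river: ρ → (-3,2,3)
ρ-cycle length = 6 (tail of 1 descent step not counted)

6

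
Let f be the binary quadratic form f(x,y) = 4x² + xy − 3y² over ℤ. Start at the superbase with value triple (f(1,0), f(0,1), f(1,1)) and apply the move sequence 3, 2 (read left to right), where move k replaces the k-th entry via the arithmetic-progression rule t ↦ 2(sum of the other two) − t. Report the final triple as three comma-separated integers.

start (4,-3,2) = (f(1,0),f(0,1),f(1,1))
replace slot 3: 2·(4+(-3)) − 2 = 0 → (4,-3,0)
replace slot 2: 2·(4+0) − (-3) = 11 → (4,11,0)

4,11,0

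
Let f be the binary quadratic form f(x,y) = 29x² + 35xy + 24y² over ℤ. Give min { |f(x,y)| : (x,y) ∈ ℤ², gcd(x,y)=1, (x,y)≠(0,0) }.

translate: b→-23 (≡35 mod 58), so (29,35,24)→(29,-23,18)
flip: (29,-23,18)→(18,23,29)
translate: b→-13 (≡23 mod 36), so (18,23,29)→(18,-13,24)
reduced (well bottom): (18,-13,24) with a≤c, −a<b≤a
well minimum = a = 18

18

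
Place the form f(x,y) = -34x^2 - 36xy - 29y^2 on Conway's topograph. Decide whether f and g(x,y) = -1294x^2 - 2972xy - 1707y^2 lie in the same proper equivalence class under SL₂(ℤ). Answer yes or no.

D₁ = -2648, D₂ = -2648
f is negative-definite; reduce −f:
−f: translate: b→-32 (≡36 mod 68), so (34,36,29)→(34,-32,27)
−f: flip: (34,-32,27)→(27,32,34)
−f: translate: b→-22 (≡32 mod 54), so (27,32,34)→(27,-22,29)
−f: reduced (well bottom): (27,-22,29) with a≤c, −a<b≤a
flip sign back: reduced form of f is (-27,22,-29)
g is negative-definite; reduce −g:
−g: translate: b→384 (≡2972 mod 2588), so (1294,2972,1707)→(1294,384,29)
−g: flip: (1294,384,29)→(29,-384,1294)
−g: translate: b→22 (≡-384 mod 58), so (29,-384,1294)→(29,22,27)
−g: flip: (29,22,27)→(27,-22,29)
−g: reduced (well bottom): (27,-22,29) with a≤c, −a<b≤a
flip sign back: reduced form of g is (-27,22,-29)
reduced forms (-27, 22, -29) vs (-27, 22, -29) ⇒ equivalent

yes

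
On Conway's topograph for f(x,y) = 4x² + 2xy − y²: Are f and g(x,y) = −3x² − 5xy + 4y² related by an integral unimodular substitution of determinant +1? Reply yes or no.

D₁ = 20, D₂ = 73
discriminants differ ⇒ not SL₂(ℤ)-equivalent

no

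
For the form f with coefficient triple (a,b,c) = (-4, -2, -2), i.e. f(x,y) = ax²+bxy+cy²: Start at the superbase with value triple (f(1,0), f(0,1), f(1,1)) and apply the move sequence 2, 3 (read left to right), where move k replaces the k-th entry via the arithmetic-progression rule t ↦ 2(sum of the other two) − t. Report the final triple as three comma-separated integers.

start (-4,-2,-8) = (f(1,0),f(0,1),f(1,1))
replace slot 2: 2·((-4)+(-8)) − (-2) = -22 → (-4,-22,-8)
replace slot 3: 2·((-4)+(-22)) − (-8) = -44 → (-4,-22,-44)

-4,-22,-44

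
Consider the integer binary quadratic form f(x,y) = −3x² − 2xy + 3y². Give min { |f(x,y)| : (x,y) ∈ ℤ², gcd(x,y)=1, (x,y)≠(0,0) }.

descent: ρ → (3,2,-3)  [lands on river]
river: ρ → (-3,4,2)
river: ρ → (2,4,-3)
river: ρ → (-3,2,3)
river: ρ → (3,4,-2)
river: ρ → (-2,4,3)
closes: descent 1, river 6
min |a| on river = 2

2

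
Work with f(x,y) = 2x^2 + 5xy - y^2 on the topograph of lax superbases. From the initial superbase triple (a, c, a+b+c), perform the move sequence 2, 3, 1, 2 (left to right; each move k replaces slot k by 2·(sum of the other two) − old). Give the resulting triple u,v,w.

start (2,-1,6) = (f(1,0),f(0,1),f(1,1))
replace slot 2: 2·(2+6) − (-1) = 17 → (2,17,6)
replace slot 3: 2·(2+17) − 6 = 32 → (2,17,32)
replace slot 1: 2·(17+32) − 2 = 96 → (96,17,32)
replace slot 2: 2·(96+32) − 17 = 239 → (96,239,32)

96,239,32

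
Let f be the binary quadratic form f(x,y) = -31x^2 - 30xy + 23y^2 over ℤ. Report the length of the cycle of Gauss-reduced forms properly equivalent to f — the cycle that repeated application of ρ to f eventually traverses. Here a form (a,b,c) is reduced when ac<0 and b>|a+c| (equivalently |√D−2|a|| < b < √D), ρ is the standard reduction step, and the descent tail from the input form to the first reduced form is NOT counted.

D = 3752, ⌊√D⌋ = 61
descent: ρ → (23,30,-31)  [lands on river]
river: ρ → (-31,32,22)
river: ρ → (22,56,-7)
river: ρ → (-7,56,22)
river: ρ → (22,32,-31)
river: ρ → (-31,30,23)
river: ρ → (23,16,-38)
river: ρ → (-38,60,1)
river: ρ → (1,60,-38)
river: ρ → (-38,16,23)
ρ-cycle length = 10 (tail of 1 descent step not counted)

10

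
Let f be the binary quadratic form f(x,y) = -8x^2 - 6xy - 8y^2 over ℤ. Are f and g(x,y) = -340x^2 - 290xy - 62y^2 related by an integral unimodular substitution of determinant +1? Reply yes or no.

D₁ = -220, D₂ = -220
f is negative-definite; reduce −f:
−f: reduced (well bottom): (8,6,8) with a≤c, −a<b≤a
flip sign back: reduced form of f is (-8,-6,-8)
g is negative-definite; reduce −g:
−g: flip: (340,290,62)→(62,-290,340)
−g: translate: b→-42 (≡-290 mod 124), so (62,-290,340)→(62,-42,8)
−g: flip: (62,-42,8)→(8,42,62)
−g: translate: b→-6 (≡42 mod 16), so (8,42,62)→(8,-6,8)
−g: flip: (8,-6,8)→(8,6,8)
−g: reduced (well bottom): (8,6,8) with a≤c, −a<b≤a
flip sign back: reduced form of g is (-8,-6,-8)
reduced forms (-8, -6, -8) vs (-8, -6, -8) ⇒ equivalent

yes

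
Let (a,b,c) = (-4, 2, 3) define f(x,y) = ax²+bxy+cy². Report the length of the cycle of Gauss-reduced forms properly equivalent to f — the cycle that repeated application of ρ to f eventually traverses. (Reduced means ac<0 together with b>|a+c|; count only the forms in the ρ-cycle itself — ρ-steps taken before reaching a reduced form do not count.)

D = 52, ⌊√D⌋ = 7
river: ρ → (3,4,-3)
river: ρ → (-3,2,4)
river: ρ → (4,6,-1)
river: ρ → (-1,6,4)
river: ρ → (4,2,-3)
river: ρ → (-3,4,3)
river: ρ → (3,2,-4)
river: ρ → (-4,6,1)
river: ρ → (1,6,-4)
river: ρ → (-4,2,3)
ρ-cycle length = 10 (tail of 0 descent steps not counted)

10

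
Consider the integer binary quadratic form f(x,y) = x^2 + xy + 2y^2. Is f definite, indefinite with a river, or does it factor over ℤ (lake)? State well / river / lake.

D = b²−4ac = 1² − 4·1·2 = -7
D < 0 ⇒ definite ⇒ every region one sign ⇒ single well

well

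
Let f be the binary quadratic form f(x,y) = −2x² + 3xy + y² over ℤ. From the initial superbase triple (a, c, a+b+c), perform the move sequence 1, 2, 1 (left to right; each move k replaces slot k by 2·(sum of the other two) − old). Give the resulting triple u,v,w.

start (-2,1,2) = (f(1,0),f(0,1),f(1,1))
replace slot 1: 2·(1+2) − (-2) = 8 → (8,1,2)
replace slot 2: 2·(8+2) − 1 = 19 → (8,19,2)
replace slot 1: 2·(19+2) − 8 = 34 → (34,19,2)

34,19,2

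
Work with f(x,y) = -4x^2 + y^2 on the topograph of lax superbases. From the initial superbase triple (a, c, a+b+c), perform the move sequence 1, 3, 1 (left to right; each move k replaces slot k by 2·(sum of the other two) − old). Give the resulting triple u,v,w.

start (-4,1,-3) = (f(1,0),f(0,1),f(1,1))
replace slot 1: 2·(1+(-3)) − (-4) = 0 → (0,1,-3)
replace slot 3: 2·(0+1) − (-3) = 5 → (0,1,5)
replace slot 1: 2·(1+5) − 0 = 12 → (12,1,5)

12,1,5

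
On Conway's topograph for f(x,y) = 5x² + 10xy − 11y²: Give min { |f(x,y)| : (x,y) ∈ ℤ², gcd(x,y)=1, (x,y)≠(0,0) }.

river: ρ → (-11,12,4)
river: ρ → (4,12,-11)
river: ρ → (-11,10,5)
river: ρ → (5,10,-11)
closes: descent 0, river 4
min |a| on river = 4

4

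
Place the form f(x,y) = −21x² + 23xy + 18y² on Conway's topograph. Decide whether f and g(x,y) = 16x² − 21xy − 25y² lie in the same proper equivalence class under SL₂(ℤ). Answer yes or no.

D₁ = 2041, D₂ = 2041
river cycle of f (length 38): (18, 13, -26), (-26, 39, 5), (5, 41, -18), (-18, 31, 15), (15, 29, -20), (-20, 11, 24), (24, 37, -7), (-7, 33, 34), (34, 35, -6), (-6, 37, 28), … (28 more)
river cycle of g (length 32): (-25, 21, 16), (16, 43, -3), (-3, 41, 30), (30, 19, -14), (-14, 37, 12), (12, 35, -17), (-17, 33, 14), (14, 23, -27), (-27, 31, 10), (10, 29, -30), … (22 more)
cycles differ ⇒ inequivalent

no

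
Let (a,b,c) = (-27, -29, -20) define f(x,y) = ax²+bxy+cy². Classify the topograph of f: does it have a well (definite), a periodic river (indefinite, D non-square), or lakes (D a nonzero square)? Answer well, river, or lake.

D = b²−4ac = (-29)² − 4·(-27)·(-20) = -1319
D < 0 ⇒ definite ⇒ every region one sign ⇒ single well

well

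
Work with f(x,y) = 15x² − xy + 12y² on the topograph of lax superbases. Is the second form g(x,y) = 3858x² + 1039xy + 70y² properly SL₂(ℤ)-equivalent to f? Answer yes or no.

D₁ = -719, D₂ = -719
f: flip: (15,-1,12)→(12,1,15)
f: reduced (well bottom): (12,1,15) with a≤c, −a<b≤a
g: flip: (3858,1039,70)→(70,-1039,3858)
g: translate: b→-59 (≡-1039 mod 140), so (70,-1039,3858)→(70,-59,15)
g: flip: (70,-59,15)→(15,59,70)
g: translate: b→-1 (≡59 mod 30), so (15,59,70)→(15,-1,12)
g: flip: (15,-1,12)→(12,1,15)
g: reduced (well bottom): (12,1,15) with a≤c, −a<b≤a
reduced forms (12, 1, 15) vs (12, 1, 15) ⇒ equivalent

yes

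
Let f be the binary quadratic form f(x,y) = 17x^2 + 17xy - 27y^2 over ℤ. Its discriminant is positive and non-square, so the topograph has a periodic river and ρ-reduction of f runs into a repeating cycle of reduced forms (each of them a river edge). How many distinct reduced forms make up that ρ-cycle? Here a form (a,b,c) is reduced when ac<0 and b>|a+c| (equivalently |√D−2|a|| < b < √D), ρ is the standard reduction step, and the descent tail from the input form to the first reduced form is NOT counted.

D = 2125, ⌊√D⌋ = 46
river: ρ → (-27,37,7)
river: ρ → (7,33,-37)
river: ρ → (-37,41,3)
river: ρ → (3,43,-23)
river: ρ → (-23,3,23)
river: ρ → (23,43,-3)
river: ρ → (-3,41,37)
river: ρ → (37,33,-7)
river: ρ → (-7,37,27)
river: ρ → (27,17,-17)
river: ρ → (-17,17,27)
river: ρ → (27,37,-7)
river: ρ → (-7,33,37)
river: ρ → (37,41,-3)
river: ρ → (-3,43,23)
river: ρ → (23,3,-23)
river: ρ → (-23,43,3)
river: ρ → (3,41,-37)
river: ρ → (-37,33,7)
river: ρ → (7,37,-27)
river: ρ → (-27,17,17)
river: ρ → (17,17,-27)
ρ-cycle length = 22 (tail of 0 descent steps not counted)

22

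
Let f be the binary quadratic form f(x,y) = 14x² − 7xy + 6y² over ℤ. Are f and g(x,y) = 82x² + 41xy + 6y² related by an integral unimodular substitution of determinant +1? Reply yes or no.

D₁ = -287, D₂ = -287
f: flip: (14,-7,6)→(6,7,14)
f: translate: b→-5 (≡7 mod 12), so (6,7,14)→(6,-5,13)
f: reduced (well bottom): (6,-5,13) with a≤c, −a<b≤a
g: flip: (82,41,6)→(6,-41,82)
g: translate: b→-5 (≡-41 mod 12), so (6,-41,82)→(6,-5,13)
g: reduced (well bottom): (6,-5,13) with a≤c, −a<b≤a
reduced forms (6, -5, 13) vs (6, -5, 13) ⇒ equivalent

yes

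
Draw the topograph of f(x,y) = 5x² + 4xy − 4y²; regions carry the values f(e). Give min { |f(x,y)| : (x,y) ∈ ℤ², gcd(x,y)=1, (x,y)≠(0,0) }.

river: ρ → (-4,4,5)
river: ρ → (5,6,-3)
river: ρ → (-3,6,5)
river: ρ → (5,4,-4)
closes: descent 0, river 4
min |a| on river = 3

3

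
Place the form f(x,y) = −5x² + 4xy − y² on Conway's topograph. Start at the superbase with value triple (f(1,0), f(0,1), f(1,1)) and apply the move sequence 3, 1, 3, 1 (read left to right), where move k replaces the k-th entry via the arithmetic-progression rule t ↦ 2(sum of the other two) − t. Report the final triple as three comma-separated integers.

start (-5,-1,-2) = (f(1,0),f(0,1),f(1,1))
replace slot 3: 2·((-5)+(-1)) − (-2) = -10 → (-5,-1,-10)
replace slot 1: 2·((-1)+(-10)) − (-5) = -17 → (-17,-1,-10)
replace slot 3: 2·((-17)+(-1)) − (-10) = -26 → (-17,-1,-26)
replace slot 1: 2·((-1)+(-26)) − (-17) = -37 → (-37,-1,-26)

-37,-1,-26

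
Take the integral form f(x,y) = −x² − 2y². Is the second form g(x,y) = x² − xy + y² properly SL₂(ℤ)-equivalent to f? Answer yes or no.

D₁ = -8, D₂ = -3
discriminants differ ⇒ not SL₂(ℤ)-equivalent

no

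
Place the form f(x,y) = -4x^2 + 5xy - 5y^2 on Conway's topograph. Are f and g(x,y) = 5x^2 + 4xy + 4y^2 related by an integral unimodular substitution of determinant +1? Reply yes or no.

D₁ = -55, D₂ = -64
discriminants differ ⇒ not SL₂(ℤ)-equivalent

no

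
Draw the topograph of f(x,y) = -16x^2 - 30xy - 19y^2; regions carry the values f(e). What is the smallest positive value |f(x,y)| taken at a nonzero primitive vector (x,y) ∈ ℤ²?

translate: b→-2 (≡30 mod 32), so (16,30,19)→(16,-2,5)
flip: (16,-2,5)→(5,2,16)
reduced (well bottom): (5,2,16) with a≤c, −a<b≤a
well minimum |f| = |-5| = 5 (negative-definite)

5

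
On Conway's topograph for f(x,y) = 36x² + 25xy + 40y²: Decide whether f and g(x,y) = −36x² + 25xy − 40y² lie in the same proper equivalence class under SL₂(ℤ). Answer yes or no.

D₁ = -5135, D₂ = -5135
f: reduced (well bottom): (36,25,40) with a≤c, −a<b≤a
g is negative-definite; reduce −g:
−g: reduced (well bottom): (36,-25,40) with a≤c, −a<b≤a
flip sign back: reduced form of g is (-36,25,-40)
reduced forms (36, 25, 40) vs (-36, 25, -40) ⇒ inequivalent

no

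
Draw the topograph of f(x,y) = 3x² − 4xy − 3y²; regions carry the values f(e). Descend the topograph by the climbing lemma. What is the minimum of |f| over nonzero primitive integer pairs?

descent: ρ → (-3,4,3)  [lands on river]
river: ρ → (3,2,-4)
river: ρ → (-4,6,1)
river: ρ → (1,6,-4)
river: ρ → (-4,2,3)
river: ρ → (3,4,-3)
river: ρ → (-3,2,4)
river: ρ → (4,6,-1)
river: ρ → (-1,6,4)
river: ρ → (4,2,-3)
closes: descent 1, river 10
min |a| on river = 1

1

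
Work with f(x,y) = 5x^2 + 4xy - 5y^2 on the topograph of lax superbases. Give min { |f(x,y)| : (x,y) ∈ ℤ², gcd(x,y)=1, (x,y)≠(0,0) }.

river: ρ → (-5,6,4)
river: ρ → (4,10,-1)
river: ρ → (-1,10,4)
river: ρ → (4,6,-5)
river: ρ → (-5,4,5)
river: ρ → (5,6,-4)
river: ρ → (-4,10,1)
river: ρ → (1,10,-4)
river: ρ → (-4,6,5)
river: ρ → (5,4,-5)
closes: descent 0, river 10
min |a| on river = 1

1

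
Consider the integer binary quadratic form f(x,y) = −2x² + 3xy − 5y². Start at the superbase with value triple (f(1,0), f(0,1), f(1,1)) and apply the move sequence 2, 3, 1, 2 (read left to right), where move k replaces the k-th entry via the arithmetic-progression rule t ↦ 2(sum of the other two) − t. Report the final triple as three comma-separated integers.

start (-2,-5,-4) = (f(1,0),f(0,1),f(1,1))
replace slot 2: 2·((-2)+(-4)) − (-5) = -7 → (-2,-7,-4)
replace slot 3: 2·((-2)+(-7)) − (-4) = -14 → (-2,-7,-14)
replace slot 1: 2·((-7)+(-14)) − (-2) = -40 → (-40,-7,-14)
replace slot 2: 2·((-40)+(-14)) − (-7) = -101 → (-40,-101,-14)

-40,-101,-14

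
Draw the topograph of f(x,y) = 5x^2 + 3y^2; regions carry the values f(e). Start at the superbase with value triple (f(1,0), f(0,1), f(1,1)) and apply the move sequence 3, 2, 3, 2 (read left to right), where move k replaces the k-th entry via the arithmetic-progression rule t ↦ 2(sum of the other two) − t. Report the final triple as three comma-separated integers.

start (5,3,8) = (f(1,0),f(0,1),f(1,1))
replace slot 3: 2·(5+3) − 8 = 8 → (5,3,8)
replace slot 2: 2·(5+8) − 3 = 23 → (5,23,8)
replace slot 3: 2·(5+23) − 8 = 48 → (5,23,48)
replace slot 2: 2·(5+48) − 23 = 83 → (5,83,48)

5,83,48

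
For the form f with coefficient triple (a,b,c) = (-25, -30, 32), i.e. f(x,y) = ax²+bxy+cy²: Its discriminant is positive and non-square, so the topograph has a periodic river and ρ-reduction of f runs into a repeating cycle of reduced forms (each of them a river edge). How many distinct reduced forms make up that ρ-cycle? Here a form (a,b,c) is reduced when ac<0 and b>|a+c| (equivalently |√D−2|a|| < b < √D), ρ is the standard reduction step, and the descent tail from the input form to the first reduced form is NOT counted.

D = 4100, ⌊√D⌋ = 64
descent: ρ → (32,30,-25)  [lands on river]
river: ρ → (-25,20,37)
river: ρ → (37,54,-8)
river: ρ → (-8,58,23)
river: ρ → (23,34,-32)
river: ρ → (-32,30,25)
river: ρ → (25,20,-37)
river: ρ → (-37,54,8)
river: ρ → (8,58,-23)
river: ρ → (-23,34,32)
ρ-cycle length = 10 (tail of 1 descent step not counted)

10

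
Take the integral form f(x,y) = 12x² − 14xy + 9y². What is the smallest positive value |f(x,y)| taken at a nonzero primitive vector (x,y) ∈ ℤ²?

translate: b→10 (≡-14 mod 24), so (12,-14,9)→(12,10,7)
flip: (12,10,7)→(7,-10,12)
translate: b→4 (≡-10 mod 14), so (7,-10,12)→(7,4,9)
reduced (well bottom): (7,4,9) with a≤c, −a<b≤a
well minimum = a = 7

7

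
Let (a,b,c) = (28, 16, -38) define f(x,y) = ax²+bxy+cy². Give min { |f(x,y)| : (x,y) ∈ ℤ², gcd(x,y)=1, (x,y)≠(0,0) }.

river: ρ → (-38,60,6)
river: ρ → (6,60,-38)
river: ρ → (-38,16,28)
river: ρ → (28,40,-26)
river: ρ → (-26,64,4)
river: ρ → (4,64,-26)
river: ρ → (-26,40,28)
river: ρ → (28,16,-38)
closes: descent 0, river 8
min |a| on river = 4

4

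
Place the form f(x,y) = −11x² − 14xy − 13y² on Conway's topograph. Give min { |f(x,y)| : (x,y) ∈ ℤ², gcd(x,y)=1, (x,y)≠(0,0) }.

translate: b→-8 (≡14 mod 22), so (11,14,13)→(11,-8,10)
flip: (11,-8,10)→(10,8,11)
reduced (well bottom): (10,8,11) with a≤c, −a<b≤a
well minimum |f| = |-10| = 10 (negative-definite)

10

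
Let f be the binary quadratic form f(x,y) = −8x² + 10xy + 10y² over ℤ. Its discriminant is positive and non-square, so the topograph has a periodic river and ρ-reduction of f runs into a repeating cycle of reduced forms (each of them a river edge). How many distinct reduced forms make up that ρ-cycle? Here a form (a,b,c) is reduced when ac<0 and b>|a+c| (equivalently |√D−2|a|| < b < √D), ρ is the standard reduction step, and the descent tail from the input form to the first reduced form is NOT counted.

D = 420, ⌊√D⌋ = 20
river: ρ → (10,10,-8)
river: ρ → (-8,6,12)
river: ρ → (12,18,-2)
river: ρ → (-2,18,12)
river: ρ → (12,6,-8)
river: ρ → (-8,10,10)
ρ-cycle length = 6 (tail of 0 descent steps not counted)

6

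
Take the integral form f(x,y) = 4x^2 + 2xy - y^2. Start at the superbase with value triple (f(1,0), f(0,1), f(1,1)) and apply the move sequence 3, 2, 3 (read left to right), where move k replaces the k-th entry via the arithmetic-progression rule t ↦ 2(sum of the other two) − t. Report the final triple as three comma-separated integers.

start (4,-1,5) = (f(1,0),f(0,1),f(1,1))
replace slot 3: 2·(4+(-1)) − 5 = 1 → (4,-1,1)
replace slot 2: 2·(4+1) − (-1) = 11 → (4,11,1)
replace slot 3: 2·(4+11) − 1 = 29 → (4,11,29)

4,11,29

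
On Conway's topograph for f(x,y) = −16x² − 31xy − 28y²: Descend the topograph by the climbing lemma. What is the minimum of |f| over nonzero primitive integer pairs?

translate: b→-1 (≡31 mod 32), so (16,31,28)→(16,-1,13)
flip: (16,-1,13)→(13,1,16)
reduced (well bottom): (13,1,16) with a≤c, −a<b≤a
well minimum |f| = |-13| = 13 (negative-definite)

13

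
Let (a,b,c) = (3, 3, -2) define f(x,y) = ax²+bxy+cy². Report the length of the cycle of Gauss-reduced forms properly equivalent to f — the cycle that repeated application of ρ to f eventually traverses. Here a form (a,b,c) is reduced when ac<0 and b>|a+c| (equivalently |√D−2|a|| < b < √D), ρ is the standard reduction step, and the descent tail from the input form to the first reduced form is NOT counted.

D = 33, ⌊√D⌋ = 5
river: ρ → (-2,5,1)
river: ρ → (1,5,-2)
river: ρ → (-2,3,3)
river: ρ → (3,3,-2)
ρ-cycle length = 4 (tail of 0 descent steps not counted)

4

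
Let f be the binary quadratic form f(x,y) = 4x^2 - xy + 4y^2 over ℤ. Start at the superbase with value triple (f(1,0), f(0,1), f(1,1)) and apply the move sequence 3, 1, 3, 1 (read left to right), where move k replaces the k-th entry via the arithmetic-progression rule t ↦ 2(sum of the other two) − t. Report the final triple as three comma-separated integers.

start (4,4,7) = (f(1,0),f(0,1),f(1,1))
replace slot 3: 2·(4+4) − 7 = 9 → (4,4,9)
replace slot 1: 2·(4+9) − 4 = 22 → (22,4,9)
replace slot 3: 2·(22+4) − 9 = 43 → (22,4,43)
replace slot 1: 2·(4+43) − 22 = 72 → (72,4,43)

72,4,43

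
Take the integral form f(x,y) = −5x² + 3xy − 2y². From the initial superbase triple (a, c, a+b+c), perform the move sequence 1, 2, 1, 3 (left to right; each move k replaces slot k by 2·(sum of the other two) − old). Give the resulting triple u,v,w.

start (-5,-2,-4) = (f(1,0),f(0,1),f(1,1))
replace slot 1: 2·((-2)+(-4)) − (-5) = -7 → (-7,-2,-4)
replace slot 2: 2·((-7)+(-4)) − (-2) = -20 → (-7,-20,-4)
replace slot 1: 2·((-20)+(-4)) − (-7) = -41 → (-41,-20,-4)
replace slot 3: 2·((-41)+(-20)) − (-4) = -118 → (-41,-20,-118)

-41,-20,-118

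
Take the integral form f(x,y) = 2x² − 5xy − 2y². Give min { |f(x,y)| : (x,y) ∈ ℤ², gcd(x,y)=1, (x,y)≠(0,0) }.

descent: ρ → (-2,5,2)  [lands on river]
river: ρ → (2,3,-4)
river: ρ → (-4,5,1)
river: ρ → (1,5,-4)
river: ρ → (-4,3,2)
river: ρ → (2,5,-2)
river: ρ → (-2,3,4)
river: ρ → (4,5,-1)
river: ρ → (-1,5,4)
river: ρ → (4,3,-2)
closes: descent 1, river 10
min |a| on river = 1

1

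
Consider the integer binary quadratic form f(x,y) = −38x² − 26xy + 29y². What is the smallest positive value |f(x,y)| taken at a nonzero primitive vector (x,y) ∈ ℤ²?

descent: ρ → (29,26,-38)  [lands on river]
river: ρ → (-38,50,17)
river: ρ → (17,52,-35)
river: ρ → (-35,18,34)
river: ρ → (34,50,-19)
river: ρ → (-19,64,13)
river: ρ → (13,66,-14)
river: ρ → (-14,46,53)
river: ρ → (53,60,-7)
river: ρ → (-7,66,26)
river: ρ → (26,38,-35)
river: ρ → (-35,32,29)
closes: descent 1, river 12
min |a| on river = 7

7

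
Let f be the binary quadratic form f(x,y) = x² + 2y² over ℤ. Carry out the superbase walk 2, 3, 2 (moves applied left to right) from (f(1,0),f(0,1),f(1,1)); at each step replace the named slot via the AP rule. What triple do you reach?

start (1,2,3) = (f(1,0),f(0,1),f(1,1))
replace slot 2: 2·(1+3) − 2 = 6 → (1,6,3)
replace slot 3: 2·(1+6) − 3 = 11 → (1,6,11)
replace slot 2: 2·(1+11) − 6 = 18 → (1,18,11)

1,18,11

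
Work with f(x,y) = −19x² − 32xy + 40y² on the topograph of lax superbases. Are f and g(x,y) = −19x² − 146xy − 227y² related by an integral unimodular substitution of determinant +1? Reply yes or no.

D₁ = 4064, D₂ = 4064
river cycle of f (length 6): (40, 32, -19), (-19, 44, 28), (28, 12, -35), (-35, 58, 5), (5, 62, -11), (-11, 48, 40)
river cycle of g (length 6): (-19, 44, 28), (28, 12, -35), (-35, 58, 5), (5, 62, -11), (-11, 48, 40), (40, 32, -19)
cycles coincide ⇒ equivalent

yes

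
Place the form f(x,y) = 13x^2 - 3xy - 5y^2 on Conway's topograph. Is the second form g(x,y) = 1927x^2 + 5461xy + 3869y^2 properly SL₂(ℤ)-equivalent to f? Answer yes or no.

D₁ = 269, D₂ = 269
river cycle of f (length 10): (-5, 13, 5), (5, 7, -11), (-11, 15, 1), (1, 15, -11), (-11, 7, 5), (5, 13, -5), (-5, 7, 11), (11, 15, -1), (-1, 15, 11), (11, 7, -5)
river cycle of g (length 10): (11, 7, -5), (-5, 13, 5), (5, 7, -11), (-11, 15, 1), (1, 15, -11), (-11, 7, 5), (5, 13, -5), (-5, 7, 11), (11, 15, -1), (-1, 15, 11)
cycles coincide ⇒ equivalent

yes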